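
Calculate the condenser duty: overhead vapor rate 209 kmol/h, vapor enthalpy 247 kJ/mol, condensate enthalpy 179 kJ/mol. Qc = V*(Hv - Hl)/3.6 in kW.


Qc = 209 * (247 - 179) / 3.6 = 209 * 68 / 3.6 = 3948

3948 kW


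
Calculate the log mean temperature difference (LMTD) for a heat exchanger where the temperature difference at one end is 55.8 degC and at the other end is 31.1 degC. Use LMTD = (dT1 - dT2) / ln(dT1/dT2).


LMTD = (dT1 - dT2) / ln(dT1/dT2)
= (55.8 - 31.1) / ln(55.8 / 31.1) = 24.7 / 0.584566 = 42.25

42.25 degC


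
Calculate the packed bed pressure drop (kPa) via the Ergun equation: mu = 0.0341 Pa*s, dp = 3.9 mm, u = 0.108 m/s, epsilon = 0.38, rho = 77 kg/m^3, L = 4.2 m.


dp = 3.9 mm = 0.0039 m
Viscous term = 150*0.0341*0.108*(1-0.38)^2 / (0.0039^2*0.38^3) = 254433
Inertial term = 1.75*77*0.108^2*(1-0.38) / (0.0039*0.38^3) = 4553.58
dP/L = 254433 + 4553.58 = 258987 Pa/m
dP = 258987 * 4.2 / 1000 = 1088 kPa

1088 kPa


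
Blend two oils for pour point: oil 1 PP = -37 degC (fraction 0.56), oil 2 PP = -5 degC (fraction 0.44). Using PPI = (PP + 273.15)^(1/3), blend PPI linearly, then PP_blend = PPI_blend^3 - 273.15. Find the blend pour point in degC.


PPI_1 = (-37 + 273.15)^(1/3) = 6.181056
PPI_2 = (-5 + 273.15)^(1/3) = 6.448508
PPI_blend = 0.56 * 6.181056 + 0.44 * 6.448508 = 6.298735
PP_blend = 6.298735^3 - 273.15 = 249.8964 - 273.15 = -23.25

-23.25 degC


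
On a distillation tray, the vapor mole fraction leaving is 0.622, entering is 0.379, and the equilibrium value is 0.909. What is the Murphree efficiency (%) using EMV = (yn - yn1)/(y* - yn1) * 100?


Murphree vapor efficiency: EMV = (y_n - y_(n-1)) / (y*_n - y_(n-1)) * 100
EMV = (0.622 - 0.379) / (0.909 - 0.379) * 100 = 0.243 / 0.53 * 100 = 45.85

45.85 %


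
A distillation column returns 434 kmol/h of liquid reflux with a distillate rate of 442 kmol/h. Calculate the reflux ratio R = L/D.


Reflux ratio definition: R = L / D (liquid returned / distillate withdrawn)
L = 434 kmol/h, D = 442 kmol/h
R = 434 / 442 = 0.9819

0.9819


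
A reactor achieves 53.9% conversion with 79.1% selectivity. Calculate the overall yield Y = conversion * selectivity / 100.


Overall yield = conversion (%) * selectivity (%) / 100
Conversion = 53.9%, Selectivity = 79.1%
Y = 53.9 * 79.1 / 100
= 42.6349 %

42.6349 %


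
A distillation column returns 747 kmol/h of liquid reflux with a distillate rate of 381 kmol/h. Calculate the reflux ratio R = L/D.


Reflux ratio definition: R = L / D (liquid returned / distillate withdrawn)
L = 747 kmol/h, D = 381 kmol/h
R = 747 / 381 = 1.961

1.961


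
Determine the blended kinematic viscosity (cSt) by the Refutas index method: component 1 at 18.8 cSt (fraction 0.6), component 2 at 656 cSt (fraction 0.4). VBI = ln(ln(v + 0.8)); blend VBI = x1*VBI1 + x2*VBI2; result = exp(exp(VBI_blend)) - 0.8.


Refutas method: VBN_i = 14.534*ln(ln(visc_i + 0.8)) + 10.975, blended linearly by mass fraction; since VBN is linear in VBI_i = ln(ln(visc_i + 0.8)) and the fractions sum to 1, blend VBI directly: visc = exp(exp(VBI_blend)) - 0.8
VBI_1 = ln(ln(18.8 + 0.8)) = 1.09042
VBI_2 = ln(ln(656 + 0.8)) = 1.86986
VBI_blend = 0.6 * 1.09042 + 0.4 * 1.86986 = 1.4022
visc_blend = exp(exp(1.4022)) - 0.8 = 57.41

57.41 cSt


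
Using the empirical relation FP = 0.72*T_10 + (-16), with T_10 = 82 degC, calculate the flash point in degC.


FP = 0.72 * 82 + (-16) = 43.04

43.04 degC


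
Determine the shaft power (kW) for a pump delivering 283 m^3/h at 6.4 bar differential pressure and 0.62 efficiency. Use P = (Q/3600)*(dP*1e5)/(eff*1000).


Q = 283 / 3600 = 0.0786111 m^3/s
P = 0.0786111 * (6.4 * 1e5) / 0.62 / 1000 = 81.15

81.15 kW


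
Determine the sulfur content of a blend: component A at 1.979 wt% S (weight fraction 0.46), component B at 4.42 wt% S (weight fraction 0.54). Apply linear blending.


Linear sulfur blending: S_blend = x1*S1 + x2*S2
Contribution 1: 0.46 * 1.979 = 0.91034 wt%
Contribution 2: 0.54 * 4.42 = 2.3868 wt%
S_blend = 0.91034 + 2.3868 = 3.29714

3.29714 wt%


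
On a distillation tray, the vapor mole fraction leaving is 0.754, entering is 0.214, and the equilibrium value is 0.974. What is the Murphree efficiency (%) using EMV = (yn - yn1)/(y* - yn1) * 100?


Murphree vapor efficiency: EMV = (y_n - y_(n-1)) / (y*_n - y_(n-1)) * 100
EMV = (0.754 - 0.214) / (0.974 - 0.214) * 100 = 0.54 / 0.76 * 100 = 71.05

71.05 %


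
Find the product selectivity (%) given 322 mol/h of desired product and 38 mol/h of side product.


Selectivity = desired / (desired + undesired) * 100
Total products = 322 + 38 = 360 mol/h
S = 322 / 360 * 100
= 0.8944 * 100
= 89.44 %

89.44 %


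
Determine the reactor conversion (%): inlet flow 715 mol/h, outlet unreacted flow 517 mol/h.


X = (F_in - F_out) / F_in * 100
Moles reacted = 715 - 517 = 198
X = 198 / 715 * 100
= 0.2769 * 100
= 27.69 %

27.69 %


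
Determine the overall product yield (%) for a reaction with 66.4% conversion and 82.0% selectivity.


Overall yield = conversion (%) * selectivity (%) / 100
Conversion = 66.4%, Selectivity = 82.0%
Y = 66.4 * 82.0 / 100
= 54.448 %

54.448 %


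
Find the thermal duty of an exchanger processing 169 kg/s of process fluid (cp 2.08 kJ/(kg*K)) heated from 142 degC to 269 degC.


Q = m_dot * cp * delta_T
delta_T = 269 - 142 = 127 K
Q = 169 * 2.08 * 127
= 351.52 * 127
= 44643.04 kW

44643.04 kW


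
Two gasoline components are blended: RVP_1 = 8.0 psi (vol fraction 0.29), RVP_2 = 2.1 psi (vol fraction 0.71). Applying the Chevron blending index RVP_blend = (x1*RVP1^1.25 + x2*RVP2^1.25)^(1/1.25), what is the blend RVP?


Chevron index: RVP_blend = (sum xi*RVPi^1.25)^(1/1.25)
RVP^1.25 terms: 0.29 * 8.0^1.25 + 0.71 * 2.1^1.25 = 5.69663
RVP_blend = 5.69663^(1/1.25) = 4.022

4.022 psi


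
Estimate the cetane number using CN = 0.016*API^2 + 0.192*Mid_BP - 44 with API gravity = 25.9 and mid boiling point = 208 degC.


CN = 0.016 * 25.9^2 + 0.192 * 208 - 44
CN = 10.73296 + 39.936 - 44 = 6.66896

6.66896


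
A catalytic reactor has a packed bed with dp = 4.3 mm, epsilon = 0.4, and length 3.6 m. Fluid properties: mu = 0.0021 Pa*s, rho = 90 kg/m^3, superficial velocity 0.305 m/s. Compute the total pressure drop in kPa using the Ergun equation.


dp = 4.3 mm = 0.0043 m
Viscous term = 150*0.0021*0.305*(1-0.4)^2 / (0.0043^2*0.4^3) = 29227.8
Inertial term = 1.75*90*0.305^2*(1-0.4) / (0.0043*0.4^3) = 31943.5
dP/L = 29227.8 + 31943.5 = 61171.3 Pa/m
dP = 61171.3 * 3.6 / 1000 = 220.2 kPa

220.2 kPa


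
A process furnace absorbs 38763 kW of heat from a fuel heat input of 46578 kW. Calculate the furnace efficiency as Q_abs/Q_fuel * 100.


Furnace efficiency = Q_absorbed / Q_fuel * 100
= 38763 / 46578 * 100 = 83.22

83.22 %


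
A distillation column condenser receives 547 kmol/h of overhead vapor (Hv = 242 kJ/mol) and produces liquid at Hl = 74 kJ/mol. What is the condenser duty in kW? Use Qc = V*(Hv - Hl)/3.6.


Qc = 547 * (242 - 74) / 3.6 = 547 * 168 / 3.6 = 25530

25530 kW


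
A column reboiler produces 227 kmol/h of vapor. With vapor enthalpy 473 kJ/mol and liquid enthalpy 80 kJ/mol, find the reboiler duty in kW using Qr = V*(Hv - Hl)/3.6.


Qr = 227 * (473 - 80) / 3.6 = 227 * 393 / 3.6 = 24780

24780 kW


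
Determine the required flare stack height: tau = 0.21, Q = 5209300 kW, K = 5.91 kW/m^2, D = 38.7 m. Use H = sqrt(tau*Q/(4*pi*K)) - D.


tau*Q/(4*pi*K) = 0.21 * 5209300 / (4 * pi * 5.91) = 14730
sqrt(14730) = 121.367
H = 121.367 - 38.7 = 82.67

82.67 m


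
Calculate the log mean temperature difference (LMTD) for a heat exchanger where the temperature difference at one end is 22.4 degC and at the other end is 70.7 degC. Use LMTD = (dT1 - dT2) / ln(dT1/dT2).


LMTD = (dT1 - dT2) / ln(dT1/dT2)
= (22.4 - 70.7) / ln(22.4 / 70.7) = -48.3 / -1.14938 = 42.02

42.02 degC


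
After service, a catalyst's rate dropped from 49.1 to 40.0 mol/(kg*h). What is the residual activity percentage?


Activity (%) = (rate_used / rate_fresh) * 100
rate_used = 40.0, rate_fresh = 49.1
= (40.0 / 49.1) * 100
= 0.8147 * 100 = 81.47

81.47 %


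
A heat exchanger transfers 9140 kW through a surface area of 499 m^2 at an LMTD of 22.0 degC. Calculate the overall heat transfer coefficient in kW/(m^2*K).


From Q = U*A*LMTD, U = Q / (A * LMTD)
U = 9140 / (499 * 22.0) = 9140 / 10978 = 0.8326

0.8326 kW/(m^2*K)


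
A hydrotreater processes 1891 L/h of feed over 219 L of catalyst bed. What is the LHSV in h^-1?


LHSV = volumetric feed rate / catalyst volume
= 1891 L/h / 219 L
= 8.635 h^-1

8.635 h^-1


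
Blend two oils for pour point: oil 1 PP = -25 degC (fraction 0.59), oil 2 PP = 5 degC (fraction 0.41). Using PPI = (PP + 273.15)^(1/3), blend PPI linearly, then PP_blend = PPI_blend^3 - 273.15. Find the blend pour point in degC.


PPI_1 = (-25 + 273.15)^(1/3) = 6.284028
PPI_2 = (5 + 273.15)^(1/3) = 6.527693
PPI_blend = 0.59 * 6.284028 + 0.41 * 6.527693 = 6.383931
PP_blend = 6.383931^3 - 273.15 = 260.1744 - 273.15 = -12.98

-12.98 degC


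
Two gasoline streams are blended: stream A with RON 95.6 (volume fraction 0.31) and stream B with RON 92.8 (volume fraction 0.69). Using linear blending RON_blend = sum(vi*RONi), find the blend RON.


Linear blending: RON_blend = sum(vi * RONi)
Contribution 1: 0.31 * 95.6 = 29.636
Contribution 2: 0.69 * 92.8 = 64.032
RON_blend = 29.636 + 64.032 = 93.668

93.668


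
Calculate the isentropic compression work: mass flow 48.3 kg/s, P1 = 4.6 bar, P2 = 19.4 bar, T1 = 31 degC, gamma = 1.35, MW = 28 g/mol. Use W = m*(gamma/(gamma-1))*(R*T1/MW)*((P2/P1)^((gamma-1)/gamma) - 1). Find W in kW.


Isentropic work: W = m*(gamma/(gamma-1))*(R*T1/MW)*((P2/P1)^((gamma-1)/gamma) - 1)
T1 = 31 + 273.15 = 304.15 K
Pressure ratio = 19.4 / 4.6 = 4.21739
Exponent = (1.35 - 1)/1.35 = 0.259259
(P2/P1)^exp - 1 = 4.21739^0.259259 - 1 = 0.452273
W = 48.3 * 1.35 / 0.35 * 8.314 * 304.15 / 28 * 0.452273 = 7609

7609 kW


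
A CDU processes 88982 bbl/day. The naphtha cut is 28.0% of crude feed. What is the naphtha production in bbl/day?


Crude throughput = 88982 bbl/day
Fraction yield = 28.0%
yield = throughput * fraction / 100
yield = 88982 * 28.0 / 100 = 24914.96

24914.96 bbl/day


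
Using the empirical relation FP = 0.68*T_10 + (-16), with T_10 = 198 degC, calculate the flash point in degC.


FP = 0.68 * 198 + (-16) = 118.64

118.64 degC


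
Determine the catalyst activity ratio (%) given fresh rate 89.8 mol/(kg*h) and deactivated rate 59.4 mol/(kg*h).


Activity (%) = (rate_used / rate_fresh) * 100
rate_used = 59.4, rate_fresh = 89.8
= (59.4 / 89.8) * 100
= 0.6615 * 100 = 66.15

66.15 %


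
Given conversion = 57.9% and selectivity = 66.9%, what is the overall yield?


Overall yield = conversion (%) * selectivity (%) / 100
Conversion = 57.9%, Selectivity = 66.9%
Y = 57.9 * 66.9 / 100
= 38.7351 %

38.7351 %


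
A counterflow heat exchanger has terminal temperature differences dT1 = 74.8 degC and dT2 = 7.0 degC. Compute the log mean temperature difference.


LMTD = (dT1 - dT2) / ln(dT1/dT2)
= (74.8 - 7.0) / ln(74.8 / 7.0) = 67.8 / 2.36891 = 28.62

28.62 degC


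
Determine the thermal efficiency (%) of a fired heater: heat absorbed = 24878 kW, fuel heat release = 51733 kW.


Furnace efficiency = Q_absorbed / Q_fuel * 100
= 24878 / 51733 * 100 = 48.09

48.09 %


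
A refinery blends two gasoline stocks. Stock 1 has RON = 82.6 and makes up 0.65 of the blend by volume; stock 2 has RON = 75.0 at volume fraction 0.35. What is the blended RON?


Linear blending: RON_blend = sum(vi * RONi)
Contribution 1: 0.65 * 82.6 = 53.69
Contribution 2: 0.35 * 75.0 = 26.25
RON_blend = 53.69 + 26.25 = 79.94

79.94


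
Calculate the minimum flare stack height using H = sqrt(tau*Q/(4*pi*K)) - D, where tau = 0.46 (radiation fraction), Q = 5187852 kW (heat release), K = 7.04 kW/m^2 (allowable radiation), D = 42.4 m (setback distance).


tau*Q/(4*pi*K) = 0.46 * 5187852 / (4 * pi * 7.04) = 26975.1
sqrt(26975.1) = 164.241
H = 164.241 - 42.4 = 121.8

121.8 m


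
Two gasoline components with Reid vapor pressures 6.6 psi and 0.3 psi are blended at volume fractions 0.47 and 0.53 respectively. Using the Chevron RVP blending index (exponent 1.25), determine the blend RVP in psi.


Chevron index: RVP_blend = (sum xi*RVPi^1.25)^(1/1.25)
RVP^1.25 terms: 0.47 * 6.6^1.25 + 0.53 * 0.3^1.25 = 5.08963
RVP_blend = 5.08963^(1/1.25) = 3.676

3.676 psi


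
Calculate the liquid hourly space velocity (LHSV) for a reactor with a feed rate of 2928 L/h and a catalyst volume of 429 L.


LHSV = volumetric feed rate / catalyst volume
= 2928 L/h / 429 L
= 6.825 h^-1

6.825 h^-1


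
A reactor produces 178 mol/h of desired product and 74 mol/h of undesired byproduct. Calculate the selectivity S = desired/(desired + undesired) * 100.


Selectivity = desired / (desired + undesired) * 100
Total products = 178 + 74 = 252 mol/h
S = 178 / 252 * 100
= 0.7063 * 100
= 70.63 %

70.63 %


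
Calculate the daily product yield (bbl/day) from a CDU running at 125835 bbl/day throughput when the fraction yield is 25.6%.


Crude throughput = 125835 bbl/day
Fraction yield = 25.6%
yield = throughput * fraction / 100
yield = 125835 * 25.6 / 100 = 32213.76

32213.76 bbl/day


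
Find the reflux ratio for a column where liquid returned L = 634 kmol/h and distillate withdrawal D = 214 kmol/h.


Reflux ratio definition: R = L / D (liquid returned / distillate withdrawn)
L = 634 kmol/h, D = 214 kmol/h
R = 634 / 214 = 2.963

2.963


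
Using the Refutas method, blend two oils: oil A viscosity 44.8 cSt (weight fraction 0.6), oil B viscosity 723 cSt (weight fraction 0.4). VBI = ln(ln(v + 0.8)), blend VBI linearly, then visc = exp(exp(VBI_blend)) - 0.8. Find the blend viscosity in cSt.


Refutas method: VBN_i = 14.534*ln(ln(visc_i + 0.8)) + 10.975, blended linearly by mass fraction; since VBN is linear in VBI_i = ln(ln(visc_i + 0.8)) and the fractions sum to 1, blend VBI directly: visc = exp(exp(VBI_blend)) - 0.8
VBI_1 = ln(ln(44.8 + 0.8)) = 1.34023
VBI_2 = ln(ln(723 + 0.8)) = 1.88472
VBI_blend = 0.6 * 1.34023 + 0.4 * 1.88472 = 1.55803
visc_blend = exp(exp(1.55803)) - 0.8 = 114.7

114.7 cSt


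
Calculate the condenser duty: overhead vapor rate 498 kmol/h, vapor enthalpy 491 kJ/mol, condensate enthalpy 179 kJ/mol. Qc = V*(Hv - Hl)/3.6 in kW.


Qc = 498 * (491 - 179) / 3.6 = 498 * 312 / 3.6 = 43160

43160 kW


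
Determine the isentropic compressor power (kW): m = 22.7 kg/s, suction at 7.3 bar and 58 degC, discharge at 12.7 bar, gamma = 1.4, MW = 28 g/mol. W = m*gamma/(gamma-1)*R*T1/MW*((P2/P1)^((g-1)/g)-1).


Isentropic work: W = m*(gamma/(gamma-1))*(R*T1/MW)*((P2/P1)^((gamma-1)/gamma) - 1)
T1 = 58 + 273.15 = 331.15 K
Pressure ratio = 12.7 / 7.3 = 1.73973
Exponent = (1.4 - 1)/1.4 = 0.285714
(P2/P1)^exp - 1 = 1.73973^0.285714 - 1 = 0.17141
W = 22.7 * 1.4 / 0.4 * 8.314 * 331.15 / 28 * 0.17141 = 1339

1339 kW


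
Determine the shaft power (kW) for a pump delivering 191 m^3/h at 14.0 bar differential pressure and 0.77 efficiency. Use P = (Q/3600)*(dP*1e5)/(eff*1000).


Q = 191 / 3600 = 0.0530556 m^3/s
P = 0.0530556 * (14.0 * 1e5) / 0.77 / 1000 = 96.46

96.46 kW


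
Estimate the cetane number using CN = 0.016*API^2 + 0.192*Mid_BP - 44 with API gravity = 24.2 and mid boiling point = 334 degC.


CN = 0.016 * 24.2^2 + 0.192 * 334 - 44
CN = 9.37024 + 64.128 - 44 = 29.49824

29.49824


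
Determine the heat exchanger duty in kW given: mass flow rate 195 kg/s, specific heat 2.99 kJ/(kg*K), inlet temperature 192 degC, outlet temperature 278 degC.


Q = m_dot * cp * delta_T
delta_T = 278 - 192 = 86 K
Q = 195 * 2.99 * 86
= 583.05 * 86
= 50142.3 kW

50142.3 kW


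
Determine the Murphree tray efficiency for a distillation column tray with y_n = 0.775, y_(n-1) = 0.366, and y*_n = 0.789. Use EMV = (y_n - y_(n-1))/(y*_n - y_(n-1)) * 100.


Murphree vapor efficiency: EMV = (y_n - y_(n-1)) / (y*_n - y_(n-1)) * 100
EMV = (0.775 - 0.366) / (0.789 - 0.366) * 100 = 0.409 / 0.423 * 100 = 96.69

96.69 %


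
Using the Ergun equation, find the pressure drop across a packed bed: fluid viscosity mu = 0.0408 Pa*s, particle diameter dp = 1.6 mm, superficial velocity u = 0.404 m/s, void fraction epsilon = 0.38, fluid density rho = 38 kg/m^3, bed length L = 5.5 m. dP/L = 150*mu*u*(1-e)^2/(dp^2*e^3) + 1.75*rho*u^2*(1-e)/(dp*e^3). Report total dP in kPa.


dp = 1.6 mm = 0.0016 m
Viscous term = 150*0.0408*0.404*(1-0.38)^2 / (0.0016^2*0.38^3) = 6765900
Inertial term = 1.75*38*0.404^2*(1-0.38) / (0.0016*0.38^3) = 76648.8
dP/L = 6765900 + 76648.8 = 6842550 Pa/m
dP = 6842550 * 5.5 / 1000 = 37630 kPa

37630 kPa


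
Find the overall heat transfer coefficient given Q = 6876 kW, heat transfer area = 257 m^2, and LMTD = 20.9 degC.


From Q = U*A*LMTD, U = Q / (A * LMTD)
U = 6876 / (257 * 20.9) = 6876 / 5371.3 = 1.280

1.280 kW/(m^2*K)


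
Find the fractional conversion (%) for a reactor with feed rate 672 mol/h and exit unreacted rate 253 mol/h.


X = (F_in - F_out) / F_in * 100
Moles reacted = 672 - 253 = 419
X = 419 / 672 * 100
= 0.6235 * 100
= 62.35 %

62.35 %


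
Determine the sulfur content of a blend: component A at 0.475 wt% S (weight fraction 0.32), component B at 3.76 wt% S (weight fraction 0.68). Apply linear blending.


Linear sulfur blending: S_blend = x1*S1 + x2*S2
Contribution 1: 0.32 * 0.475 = 0.152 wt%
Contribution 2: 0.68 * 3.76 = 2.5568 wt%
S_blend = 0.152 + 2.5568 = 2.7088

2.7088 wt%


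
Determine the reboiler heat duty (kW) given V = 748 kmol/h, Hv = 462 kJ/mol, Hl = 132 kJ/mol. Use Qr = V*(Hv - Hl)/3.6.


Qr = 748 * (462 - 132) / 3.6 = 748 * 330 / 3.6 = 68570

68570 kW


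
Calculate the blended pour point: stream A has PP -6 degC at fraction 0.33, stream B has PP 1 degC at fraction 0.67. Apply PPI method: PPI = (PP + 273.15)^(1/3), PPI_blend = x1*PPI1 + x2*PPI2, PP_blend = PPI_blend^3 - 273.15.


PPI_1 = (-6 + 273.15)^(1/3) = 6.440482
PPI_2 = (1 + 273.15)^(1/3) = 6.49625
PPI_blend = 0.33 * 6.440482 + 0.67 * 6.49625 = 6.477847
PP_blend = 6.477847^3 - 273.15 = 271.8267 - 273.15 = -1.32

-1.32 degC


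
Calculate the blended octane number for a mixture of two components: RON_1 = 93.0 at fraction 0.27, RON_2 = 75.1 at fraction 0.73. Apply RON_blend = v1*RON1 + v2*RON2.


Linear blending: RON_blend = sum(vi * RONi)
Contribution 1: 0.27 * 93.0 = 25.11
Contribution 2: 0.73 * 75.1 = 54.823
RON_blend = 25.11 + 54.823 = 79.933

79.933


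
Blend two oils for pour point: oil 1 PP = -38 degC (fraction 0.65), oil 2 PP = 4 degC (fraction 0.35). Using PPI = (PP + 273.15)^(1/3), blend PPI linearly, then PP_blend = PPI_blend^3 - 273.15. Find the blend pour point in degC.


PPI_1 = (-38 + 273.15)^(1/3) = 6.172318
PPI_2 = (4 + 273.15)^(1/3) = 6.51986
PPI_blend = 0.65 * 6.172318 + 0.35 * 6.51986 = 6.293958
PP_blend = 6.293958^3 - 273.15 = 249.3283 - 273.15 = -23.82

-23.82 degC


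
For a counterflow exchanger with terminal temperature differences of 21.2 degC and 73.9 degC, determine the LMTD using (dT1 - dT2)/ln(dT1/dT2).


LMTD = (dT1 - dT2) / ln(dT1/dT2)
= (21.2 - 73.9) / ln(21.2 / 73.9) = -52.7 / -1.24871 = 42.20

42.20 degC


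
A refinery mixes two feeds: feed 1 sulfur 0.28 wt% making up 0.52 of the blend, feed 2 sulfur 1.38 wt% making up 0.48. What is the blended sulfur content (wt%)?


Linear sulfur blending: S_blend = x1*S1 + x2*S2
Contribution 1: 0.52 * 0.28 = 0.1456 wt%
Contribution 2: 0.48 * 1.38 = 0.6624 wt%
S_blend = 0.1456 + 0.6624 = 0.808

0.808 wt%


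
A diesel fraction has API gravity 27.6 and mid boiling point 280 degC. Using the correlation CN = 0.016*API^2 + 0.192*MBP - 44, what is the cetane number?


CN = 0.016 * 27.6^2 + 0.192 * 280 - 44
CN = 12.18816 + 53.76 - 44 = 21.94816

21.94816


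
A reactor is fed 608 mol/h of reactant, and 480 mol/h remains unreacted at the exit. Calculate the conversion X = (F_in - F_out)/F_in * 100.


X = (F_in - F_out) / F_in * 100
Moles reacted = 608 - 480 = 128
X = 128 / 608 * 100
= 0.2105 * 100
= 21.05 %

21.05 %


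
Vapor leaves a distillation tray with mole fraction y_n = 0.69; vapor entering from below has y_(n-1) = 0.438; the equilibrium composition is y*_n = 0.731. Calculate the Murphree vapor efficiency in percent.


Murphree vapor efficiency: EMV = (y_n - y_(n-1)) / (y*_n - y_(n-1)) * 100
EMV = (0.69 - 0.438) / (0.731 - 0.438) * 100 = 0.252 / 0.293 * 100 = 86.01

86.01 %


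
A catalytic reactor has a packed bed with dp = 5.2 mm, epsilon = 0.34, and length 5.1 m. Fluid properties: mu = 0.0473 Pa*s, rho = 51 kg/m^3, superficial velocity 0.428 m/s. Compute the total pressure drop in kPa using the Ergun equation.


dp = 5.2 mm = 0.0052 m
Viscous term = 150*0.0473*0.428*(1-0.34)^2 / (0.0052^2*0.34^3) = 1244630
Inertial term = 1.75*51*0.428^2*(1-0.34) / (0.0052*0.34^3) = 52795.8
dP/L = 1244630 + 52795.8 = 1297430 Pa/m
dP = 1297430 * 5.1 / 1000 = 6617 kPa

6617 kPa


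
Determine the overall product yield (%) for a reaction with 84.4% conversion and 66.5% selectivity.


Overall yield = conversion (%) * selectivity (%) / 100
Conversion = 84.4%, Selectivity = 66.5%
Y = 84.4 * 66.5 / 100
= 56.126 %

56.126 %


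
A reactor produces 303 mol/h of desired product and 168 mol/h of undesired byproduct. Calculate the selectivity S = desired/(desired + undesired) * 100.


Selectivity = desired / (desired + undesired) * 100
Total products = 303 + 168 = 471 mol/h
S = 303 / 471 * 100
= 0.6433 * 100
= 64.33 %

64.33 %


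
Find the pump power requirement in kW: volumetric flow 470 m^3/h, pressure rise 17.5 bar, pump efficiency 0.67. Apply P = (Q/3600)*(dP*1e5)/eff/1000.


Q = 470 / 3600 = 0.130556 m^3/s
P = 0.130556 * (17.5 * 1e5) / 0.67 / 1000 = 341.0

341.0 kW


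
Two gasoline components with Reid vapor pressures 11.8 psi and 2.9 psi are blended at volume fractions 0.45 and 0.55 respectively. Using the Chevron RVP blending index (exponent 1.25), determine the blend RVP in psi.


Chevron index: RVP_blend = (sum xi*RVPi^1.25)^(1/1.25)
RVP^1.25 terms: 0.45 * 11.8^1.25 + 0.55 * 2.9^1.25 = 11.923
RVP_blend = 11.923^(1/1.25) = 7.263

7.263 psi


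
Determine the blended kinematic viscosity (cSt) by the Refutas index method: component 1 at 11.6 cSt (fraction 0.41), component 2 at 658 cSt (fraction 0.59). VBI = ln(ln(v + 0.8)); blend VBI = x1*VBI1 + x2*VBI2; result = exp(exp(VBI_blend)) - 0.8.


Refutas method: VBN_i = 14.534*ln(ln(visc_i + 0.8)) + 10.975, blended linearly by mass fraction; since VBN is linear in VBI_i = ln(ln(visc_i + 0.8)) and the fractions sum to 1, blend VBI directly: visc = exp(exp(VBI_blend)) - 0.8
VBI_1 = ln(ln(11.6 + 0.8)) = 0.923344
VBI_2 = ln(ln(658 + 0.8)) = 1.87033
VBI_blend = 0.41 * 0.923344 + 0.59 * 1.87033 = 1.48207
visc_blend = exp(exp(1.48207)) - 0.8 = 80.82

80.82 cSt


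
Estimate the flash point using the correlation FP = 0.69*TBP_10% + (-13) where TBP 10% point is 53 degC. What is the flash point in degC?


FP = 0.69 * 53 + (-13) = 23.57

23.57 degC


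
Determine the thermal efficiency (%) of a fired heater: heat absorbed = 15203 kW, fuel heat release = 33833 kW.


Furnace efficiency = Q_absorbed / Q_fuel * 100
= 15203 / 33833 * 100 = 44.94

44.94 %


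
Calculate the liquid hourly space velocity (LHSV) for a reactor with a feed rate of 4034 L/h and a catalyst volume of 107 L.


LHSV = volumetric feed rate / catalyst volume
= 4034 L/h / 107 L
= 37.70 h^-1

37.70 h^-1


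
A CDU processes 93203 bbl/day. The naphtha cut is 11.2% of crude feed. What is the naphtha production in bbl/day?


Crude throughput = 93203 bbl/day
Fraction yield = 11.2%
yield = throughput * fraction / 100
yield = 93203 * 11.2 / 100 = 10438.736

10438.736 bbl/day


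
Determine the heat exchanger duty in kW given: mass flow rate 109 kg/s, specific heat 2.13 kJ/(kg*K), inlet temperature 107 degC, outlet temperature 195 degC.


Q = m_dot * cp * delta_T
delta_T = 195 - 107 = 88 K
Q = 109 * 2.13 * 88
= 232.17 * 88
= 20430.96 kW

20430.96 kW


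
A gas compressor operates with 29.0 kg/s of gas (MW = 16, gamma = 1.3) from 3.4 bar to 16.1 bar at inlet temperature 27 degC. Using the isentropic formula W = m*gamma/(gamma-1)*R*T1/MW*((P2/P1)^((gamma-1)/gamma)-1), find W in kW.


Isentropic work: W = m*(gamma/(gamma-1))*(R*T1/MW)*((P2/P1)^((gamma-1)/gamma) - 1)
T1 = 27 + 273.15 = 300.15 K
Pressure ratio = 16.1 / 3.4 = 4.73529
Exponent = (1.3 - 1)/1.3 = 0.230769
(P2/P1)^exp - 1 = 4.73529^0.230769 - 1 = 0.43169
W = 29.0 * 1.3 / 0.3 * 8.314 * 300.15 / 16 * 0.43169 = 8461

8461 kW


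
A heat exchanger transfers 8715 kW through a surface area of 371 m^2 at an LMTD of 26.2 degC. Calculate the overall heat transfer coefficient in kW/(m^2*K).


From Q = U*A*LMTD, U = Q / (A * LMTD)
U = 8715 / (371 * 26.2) = 8715 / 9720.2 = 0.8966

0.8966 kW/(m^2*K)


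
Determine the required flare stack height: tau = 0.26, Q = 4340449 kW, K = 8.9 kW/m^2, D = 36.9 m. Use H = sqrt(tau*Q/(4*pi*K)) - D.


tau*Q/(4*pi*K) = 0.26 * 4340449 / (4 * pi * 8.9) = 10090.4
sqrt(10090.4) = 100.451
H = 100.451 - 36.9 = 63.55

63.55 m


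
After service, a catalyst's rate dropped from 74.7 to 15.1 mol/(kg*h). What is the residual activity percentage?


Activity (%) = (rate_used / rate_fresh) * 100
rate_used = 15.1, rate_fresh = 74.7
= (15.1 / 74.7) * 100
= 0.2021 * 100 = 20.21

20.21 %


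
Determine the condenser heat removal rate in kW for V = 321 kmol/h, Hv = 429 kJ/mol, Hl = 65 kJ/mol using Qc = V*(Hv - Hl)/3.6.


Qc = 321 * (429 - 65) / 3.6 = 321 * 364 / 3.6 = 32460

32460 kW


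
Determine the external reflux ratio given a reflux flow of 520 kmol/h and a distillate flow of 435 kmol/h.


Reflux ratio definition: R = L / D (liquid returned / distillate withdrawn)
L = 520 kmol/h, D = 435 kmol/h
R = 520 / 435 = 1.195

1.195


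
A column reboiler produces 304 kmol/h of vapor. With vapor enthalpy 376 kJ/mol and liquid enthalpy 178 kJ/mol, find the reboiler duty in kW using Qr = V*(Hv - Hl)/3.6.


Qr = 304 * (376 - 178) / 3.6 = 304 * 198 / 3.6 = 16720

16720 kW


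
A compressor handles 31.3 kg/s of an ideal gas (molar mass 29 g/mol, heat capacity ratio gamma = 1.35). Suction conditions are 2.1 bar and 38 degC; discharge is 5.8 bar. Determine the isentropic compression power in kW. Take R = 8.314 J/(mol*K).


Isentropic work: W = m*(gamma/(gamma-1))*(R*T1/MW)*((P2/P1)^((gamma-1)/gamma) - 1)
T1 = 38 + 273.15 = 311.15 K
Pressure ratio = 5.8 / 2.1 = 2.7619
Exponent = (1.35 - 1)/1.35 = 0.259259
(P2/P1)^exp - 1 = 2.7619^0.259259 - 1 = 0.301329
W = 31.3 * 1.35 / 0.35 * 8.314 * 311.15 / 29 * 0.301329 = 3245

3245 kW


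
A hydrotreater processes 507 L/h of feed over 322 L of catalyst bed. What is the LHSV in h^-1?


LHSV = volumetric feed rate / catalyst volume
= 507 L/h / 322 L
= 1.575 h^-1

1.575 h^-1


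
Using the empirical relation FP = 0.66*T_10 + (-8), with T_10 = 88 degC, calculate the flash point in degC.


FP = 0.66 * 88 + (-8) = 50.08

50.08 degC


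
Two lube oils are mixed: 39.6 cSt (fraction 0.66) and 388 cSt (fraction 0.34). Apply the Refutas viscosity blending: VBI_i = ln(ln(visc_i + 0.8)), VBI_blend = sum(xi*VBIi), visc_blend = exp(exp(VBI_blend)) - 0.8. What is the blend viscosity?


Refutas method: VBN_i = 14.534*ln(ln(visc_i + 0.8)) + 10.975, blended linearly by mass fraction; since VBN is linear in VBI_i = ln(ln(visc_i + 0.8)) and the fractions sum to 1, blend VBI directly: visc = exp(exp(VBI_blend)) - 0.8
VBI_1 = ln(ln(39.6 + 0.8)) = 1.30802
VBI_2 = ln(ln(388 + 0.8)) = 1.78558
VBI_blend = 0.66 * 1.30802 + 0.34 * 1.78558 = 1.47039
visc_blend = exp(exp(1.47039)) - 0.8 = 76.75

76.75 cSt


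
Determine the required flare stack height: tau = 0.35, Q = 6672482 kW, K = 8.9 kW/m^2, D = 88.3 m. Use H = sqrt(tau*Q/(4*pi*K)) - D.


tau*Q/(4*pi*K) = 0.35 * 6672482 / (4 * pi * 8.9) = 20881.2
sqrt(20881.2) = 144.503
H = 144.503 - 88.3 = 56.20

56.20 m


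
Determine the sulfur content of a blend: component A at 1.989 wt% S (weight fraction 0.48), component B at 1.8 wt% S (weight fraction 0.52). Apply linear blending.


Linear sulfur blending: S_blend = x1*S1 + x2*S2
Contribution 1: 0.48 * 1.989 = 0.95472 wt%
Contribution 2: 0.52 * 1.8 = 0.936 wt%
S_blend = 0.95472 + 0.936 = 1.89072

1.89072 wt%


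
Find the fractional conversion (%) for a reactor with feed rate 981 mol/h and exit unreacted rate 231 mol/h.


X = (F_in - F_out) / F_in * 100
Moles reacted = 981 - 231 = 750
X = 750 / 981 * 100
= 0.7645 * 100
= 76.45 %

76.45 %


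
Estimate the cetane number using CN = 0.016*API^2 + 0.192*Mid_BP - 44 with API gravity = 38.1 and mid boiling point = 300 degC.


CN = 0.016 * 38.1^2 + 0.192 * 300 - 44
CN = 23.22576 + 57.6 - 44 = 36.82576

36.82576


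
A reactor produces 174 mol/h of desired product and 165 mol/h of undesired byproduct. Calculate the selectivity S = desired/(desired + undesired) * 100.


Selectivity = desired / (desired + undesired) * 100
Total products = 174 + 165 = 339 mol/h
S = 174 / 339 * 100
= 0.5133 * 100
= 51.33 %

51.33 %


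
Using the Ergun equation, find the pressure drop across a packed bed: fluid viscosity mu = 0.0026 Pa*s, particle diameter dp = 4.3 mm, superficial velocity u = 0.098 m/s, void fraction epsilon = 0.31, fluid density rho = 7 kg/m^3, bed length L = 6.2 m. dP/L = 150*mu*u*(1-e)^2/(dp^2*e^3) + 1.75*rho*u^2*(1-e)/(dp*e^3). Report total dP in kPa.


dp = 4.3 mm = 0.0043 m
Viscous term = 150*0.0026*0.098*(1-0.31)^2 / (0.0043^2*0.31^3) = 33034.4
Inertial term = 1.75*7*0.098^2*(1-0.31) / (0.0043*0.31^3) = 633.7
dP/L = 33034.4 + 633.7 = 33668.1 Pa/m
dP = 33668.1 * 6.2 / 1000 = 208.7 kPa

208.7 kPa


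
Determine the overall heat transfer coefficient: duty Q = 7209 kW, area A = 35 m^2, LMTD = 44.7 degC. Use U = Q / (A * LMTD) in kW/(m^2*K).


From Q = U*A*LMTD, U = Q / (A * LMTD)
U = 7209 / (35 * 44.7) = 7209 / 1564.5 = 4.608

4.608 kW/(m^2*K)


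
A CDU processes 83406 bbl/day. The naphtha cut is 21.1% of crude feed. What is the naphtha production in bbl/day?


Crude throughput = 83406 bbl/day
Fraction yield = 21.1%
yield = throughput * fraction / 100
yield = 83406 * 21.1 / 100 = 17598.666

17598.666 bbl/day


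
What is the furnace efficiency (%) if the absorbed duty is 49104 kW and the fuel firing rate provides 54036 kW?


Furnace efficiency = Q_absorbed / Q_fuel * 100
= 49104 / 54036 * 100 = 90.87

90.87 %


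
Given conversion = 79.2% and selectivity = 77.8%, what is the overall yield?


Overall yield = conversion (%) * selectivity (%) / 100
Conversion = 79.2%, Selectivity = 77.8%
Y = 79.2 * 77.8 / 100
= 61.6176 %

61.6176 %


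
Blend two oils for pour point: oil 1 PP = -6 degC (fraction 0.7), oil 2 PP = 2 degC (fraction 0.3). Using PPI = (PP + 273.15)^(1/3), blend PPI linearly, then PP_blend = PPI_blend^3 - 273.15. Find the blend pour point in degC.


PPI_1 = (-6 + 273.15)^(1/3) = 6.440482
PPI_2 = (2 + 273.15)^(1/3) = 6.504139
PPI_blend = 0.7 * 6.440482 + 0.3 * 6.504139 = 6.459579
PP_blend = 6.459579^3 - 273.15 = 269.5334 - 273.15 = -3.62

-3.62 degC


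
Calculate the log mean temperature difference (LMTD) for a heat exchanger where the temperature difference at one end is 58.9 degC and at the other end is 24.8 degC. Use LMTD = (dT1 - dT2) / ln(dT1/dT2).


LMTD = (dT1 - dT2) / ln(dT1/dT2)
= (58.9 - 24.8) / ln(58.9 / 24.8) = 34.1 / 0.864997 = 39.42

39.42 degC


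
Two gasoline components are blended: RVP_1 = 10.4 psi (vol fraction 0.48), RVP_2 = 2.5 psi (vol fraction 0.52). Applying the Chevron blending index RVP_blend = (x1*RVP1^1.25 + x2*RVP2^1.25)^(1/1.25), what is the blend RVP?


Chevron index: RVP_blend = (sum xi*RVPi^1.25)^(1/1.25)
RVP^1.25 terms: 0.48 * 10.4^1.25 + 0.52 * 2.5^1.25 = 10.5993
RVP_blend = 10.5993^(1/1.25) = 6.610

6.610 psi


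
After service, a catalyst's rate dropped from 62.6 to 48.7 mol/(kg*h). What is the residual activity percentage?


Activity (%) = (rate_used / rate_fresh) * 100
rate_used = 48.7, rate_fresh = 62.6
= (48.7 / 62.6) * 100
= 0.7780 * 100 = 77.80

77.80 %


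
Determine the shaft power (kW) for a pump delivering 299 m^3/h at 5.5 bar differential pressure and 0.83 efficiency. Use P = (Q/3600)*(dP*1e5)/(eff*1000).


Q = 299 / 3600 = 0.0830556 m^3/s
P = 0.0830556 * (5.5 * 1e5) / 0.83 / 1000 = 55.04

55.04 kW


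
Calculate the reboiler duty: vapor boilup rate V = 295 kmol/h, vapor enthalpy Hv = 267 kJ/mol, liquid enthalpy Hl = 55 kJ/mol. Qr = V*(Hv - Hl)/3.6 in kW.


Qr = 295 * (267 - 55) / 3.6 = 295 * 212 / 3.6 = 17370

17370 kW


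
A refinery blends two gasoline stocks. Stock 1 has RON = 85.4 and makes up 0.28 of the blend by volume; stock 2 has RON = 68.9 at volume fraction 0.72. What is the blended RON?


Linear blending: RON_blend = sum(vi * RONi)
Contribution 1: 0.28 * 85.4 = 23.912
Contribution 2: 0.72 * 68.9 = 49.608
RON_blend = 23.912 + 49.608 = 73.52

73.52


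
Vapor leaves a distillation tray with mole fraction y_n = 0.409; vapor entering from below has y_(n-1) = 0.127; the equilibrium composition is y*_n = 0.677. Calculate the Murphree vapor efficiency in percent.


Murphree vapor efficiency: EMV = (y_n - y_(n-1)) / (y*_n - y_(n-1)) * 100
EMV = (0.409 - 0.127) / (0.677 - 0.127) * 100 = 0.282 / 0.55 * 100 = 51.27

51.27 %


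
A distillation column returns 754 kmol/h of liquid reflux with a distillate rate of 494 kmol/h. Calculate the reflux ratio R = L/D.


Reflux ratio definition: R = L / D (liquid returned / distillate withdrawn)
L = 754 kmol/h, D = 494 kmol/h
R = 754 / 494 = 1.526

1.526


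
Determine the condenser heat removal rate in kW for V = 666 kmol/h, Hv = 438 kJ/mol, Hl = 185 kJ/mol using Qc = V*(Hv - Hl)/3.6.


Qc = 666 * (438 - 185) / 3.6 = 666 * 253 / 3.6 = 46800

46800 kW


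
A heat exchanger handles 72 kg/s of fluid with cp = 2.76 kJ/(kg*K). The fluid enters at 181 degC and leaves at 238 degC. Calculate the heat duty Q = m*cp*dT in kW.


Q = m_dot * cp * delta_T
delta_T = 238 - 181 = 57 K
Q = 72 * 2.76 * 57
= 198.72 * 57
= 11327.04 kW

11327.04 kW


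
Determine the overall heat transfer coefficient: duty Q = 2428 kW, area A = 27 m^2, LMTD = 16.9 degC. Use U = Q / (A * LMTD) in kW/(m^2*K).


From Q = U*A*LMTD, U = Q / (A * LMTD)
U = 2428 / (27 * 16.9) = 2428 / 456.3 = 5.321

5.321 kW/(m^2*K)


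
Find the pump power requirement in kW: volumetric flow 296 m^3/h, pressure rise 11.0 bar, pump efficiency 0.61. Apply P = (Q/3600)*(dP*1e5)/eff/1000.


Q = 296 / 3600 = 0.0822222 m^3/s
P = 0.0822222 * (11.0 * 1e5) / 0.61 / 1000 = 148.3

148.3 kW


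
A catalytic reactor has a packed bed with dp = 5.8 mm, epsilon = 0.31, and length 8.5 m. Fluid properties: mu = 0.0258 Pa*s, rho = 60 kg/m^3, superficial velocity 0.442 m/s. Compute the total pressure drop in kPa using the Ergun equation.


dp = 5.8 mm = 0.0058 m
Viscous term = 150*0.0258*0.442*(1-0.31)^2 / (0.0058^2*0.31^3) = 812625
Inertial term = 1.75*60*0.442^2*(1-0.31) / (0.0058*0.31^3) = 81916.2
dP/L = 812625 + 81916.2 = 894541 Pa/m
dP = 894541 * 8.5 / 1000 = 7604 kPa

7604 kPa


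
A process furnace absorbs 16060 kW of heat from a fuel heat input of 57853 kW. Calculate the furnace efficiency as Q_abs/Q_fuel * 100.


Furnace efficiency = Q_absorbed / Q_fuel * 100
= 16060 / 57853 * 100 = 27.76

27.76 %


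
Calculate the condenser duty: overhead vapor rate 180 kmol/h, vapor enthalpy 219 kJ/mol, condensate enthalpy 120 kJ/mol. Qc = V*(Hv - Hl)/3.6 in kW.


Qc = 180 * (219 - 120) / 3.6 = 180 * 99 / 3.6 = 4950

4950 kW


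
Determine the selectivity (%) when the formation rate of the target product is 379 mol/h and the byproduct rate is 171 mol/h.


Selectivity = desired / (desired + undesired) * 100
Total products = 379 + 171 = 550 mol/h
S = 379 / 550 * 100
= 0.6891 * 100
= 68.91 %

68.91 %


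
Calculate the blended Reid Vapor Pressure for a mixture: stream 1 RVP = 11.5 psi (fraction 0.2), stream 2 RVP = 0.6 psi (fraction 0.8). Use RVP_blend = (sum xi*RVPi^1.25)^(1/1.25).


Chevron index: RVP_blend = (sum xi*RVPi^1.25)^(1/1.25)
RVP^1.25 terms: 0.2 * 11.5^1.25 + 0.8 * 0.6^1.25 = 4.65793
RVP_blend = 4.65793^(1/1.25) = 3.424

3.424 psi


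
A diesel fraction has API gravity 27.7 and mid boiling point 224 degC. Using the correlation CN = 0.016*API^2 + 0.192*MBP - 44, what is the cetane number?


CN = 0.016 * 27.7^2 + 0.192 * 224 - 44
CN = 12.27664 + 43.008 - 44 = 11.28464

11.28464


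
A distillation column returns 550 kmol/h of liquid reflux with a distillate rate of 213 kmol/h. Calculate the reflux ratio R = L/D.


Reflux ratio definition: R = L / D (liquid returned / distillate withdrawn)
L = 550 kmol/h, D = 213 kmol/h
R = 550 / 213 = 2.582

2.582


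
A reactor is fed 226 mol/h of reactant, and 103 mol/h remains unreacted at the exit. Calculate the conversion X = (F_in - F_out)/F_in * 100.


X = (F_in - F_out) / F_in * 100
Moles reacted = 226 - 103 = 123
X = 123 / 226 * 100
= 0.5442 * 100
= 54.42 %

54.42 %


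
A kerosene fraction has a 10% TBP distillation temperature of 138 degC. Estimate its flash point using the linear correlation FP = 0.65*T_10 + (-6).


FP = 0.65 * 138 + (-6) = 83.7

83.7 degC


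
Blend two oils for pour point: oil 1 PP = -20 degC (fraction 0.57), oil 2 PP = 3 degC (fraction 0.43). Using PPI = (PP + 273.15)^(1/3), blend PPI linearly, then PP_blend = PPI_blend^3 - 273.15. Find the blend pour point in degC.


PPI_1 = (-20 + 273.15)^(1/3) = 6.325953
PPI_2 = (3 + 273.15)^(1/3) = 6.512009
PPI_blend = 0.57 * 6.325953 + 0.43 * 6.512009 = 6.405957
PP_blend = 6.405957^3 - 273.15 = 262.8767 - 273.15 = -10.27

-10.27 degC


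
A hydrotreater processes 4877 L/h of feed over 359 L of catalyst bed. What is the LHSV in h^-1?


LHSV = volumetric feed rate / catalyst volume
= 4877 L/h / 359 L
= 13.58 h^-1

13.58 h^-1


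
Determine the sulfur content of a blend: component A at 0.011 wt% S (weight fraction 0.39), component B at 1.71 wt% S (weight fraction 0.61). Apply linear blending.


Linear sulfur blending: S_blend = x1*S1 + x2*S2
Contribution 1: 0.39 * 0.011 = 0.00429 wt%
Contribution 2: 0.61 * 1.71 = 1.0431 wt%
S_blend = 0.00429 + 1.0431 = 1.04739

1.04739 wt%


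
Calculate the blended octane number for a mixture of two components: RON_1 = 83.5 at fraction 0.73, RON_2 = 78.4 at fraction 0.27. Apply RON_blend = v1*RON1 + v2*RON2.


Linear blending: RON_blend = sum(vi * RONi)
Contribution 1: 0.73 * 83.5 = 60.955
Contribution 2: 0.27 * 78.4 = 21.168
RON_blend = 60.955 + 21.168 = 82.123

82.123


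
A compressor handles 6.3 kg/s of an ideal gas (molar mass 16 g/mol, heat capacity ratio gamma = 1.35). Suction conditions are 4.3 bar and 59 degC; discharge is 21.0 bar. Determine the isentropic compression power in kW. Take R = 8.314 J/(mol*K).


Isentropic work: W = m*(gamma/(gamma-1))*(R*T1/MW)*((P2/P1)^((gamma-1)/gamma) - 1)
T1 = 59 + 273.15 = 332.15 K
Pressure ratio = 21.0 / 4.3 = 4.88372
Exponent = (1.35 - 1)/1.35 = 0.259259
(P2/P1)^exp - 1 = 4.88372^0.259259 - 1 = 0.508568
W = 6.3 * 1.35 / 0.35 * 8.314 * 332.15 / 16 * 0.508568 = 2133

2133 kW


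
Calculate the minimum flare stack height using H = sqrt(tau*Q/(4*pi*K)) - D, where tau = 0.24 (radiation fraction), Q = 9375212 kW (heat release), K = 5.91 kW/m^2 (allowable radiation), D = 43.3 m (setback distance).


tau*Q/(4*pi*K) = 0.24 * 9375212 / (4 * pi * 5.91) = 30296.7
sqrt(30296.7) = 174.059
H = 174.059 - 43.3 = 130.8

130.8 m


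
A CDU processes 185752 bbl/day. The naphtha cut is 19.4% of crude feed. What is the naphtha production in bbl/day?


Crude throughput = 185752 bbl/day
Fraction yield = 19.4%
yield = throughput * fraction / 100
yield = 185752 * 19.4 / 100 = 36035.888

36035.888 bbl/day


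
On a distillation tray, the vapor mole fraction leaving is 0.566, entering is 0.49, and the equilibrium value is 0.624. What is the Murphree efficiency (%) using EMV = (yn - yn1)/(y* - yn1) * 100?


Murphree vapor efficiency: EMV = (y_n - y_(n-1)) / (y*_n - y_(n-1)) * 100
EMV = (0.566 - 0.49) / (0.624 - 0.49) * 100 = 0.076 / 0.134 * 100 = 56.72

56.72 %
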